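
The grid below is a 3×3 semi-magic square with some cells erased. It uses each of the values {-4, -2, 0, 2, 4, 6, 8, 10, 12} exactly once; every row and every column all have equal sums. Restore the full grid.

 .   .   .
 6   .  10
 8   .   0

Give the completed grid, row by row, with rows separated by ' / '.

-2 12 2 / 6 -4 10 / 8 4 0

The 9 entries sum to 36, so each line sums to 36/3 = 12.
The remaining cell in row 2 is (2,2) = 12 − 16 = -4.
Row 3: 8 + 0 + ? = 12, so (3,2) = 4.
Column 1 must total 12; the given cells sum to 14, so (1,1) = -2.
Using column 2: -4 + 4 + ? → (1,2) = 12 − 0 = 12.
Column 3 needs 12; the known cells sum to 10, so (1,3) = 2.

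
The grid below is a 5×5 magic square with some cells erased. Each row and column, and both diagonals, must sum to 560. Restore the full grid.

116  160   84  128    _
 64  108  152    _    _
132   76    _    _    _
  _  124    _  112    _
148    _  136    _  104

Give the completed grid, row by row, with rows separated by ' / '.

116 160 84 128 72 / 64 108 152 96 140 / 132 76 120 144 88 / 100 124 68 112 156 / 148 92 136 80 104

From row 1, 560 − (116 + 160 + 84 + 128) gives (1,5) = 72.
Column 1: 116 + 64 + 132 + 148 + ? = 560, so (4,1) = 100.
Column 2 must total 560; the given cells sum to 468, so (5,2) = 92.
Main diagonal needs 560; the known cells sum to 440, so (3,3) = 120.
Using anti-diagonal: 72 + 120 + 124 + 148 + ? → (2,4) = 560 − 464 = 96.
Row 2 must total 560; the given cells sum to 420, so (2,5) = 140.
Row 5 must total 560; the given cells sum to 480, so (5,4) = 80.
Using column 3: 84 + 152 + 120 + 136 + ? → (4,3) = 560 − 492 = 68.
Using column 4: 128 + 96 + 112 + 80 + ? → (3,4) = 560 − 416 = 144.
Row 3 needs 560; the known cells sum to 472, so (3,5) = 88.
Using row 4: 100 + 124 + 68 + 112 + ? → (4,5) = 560 − 404 = 156.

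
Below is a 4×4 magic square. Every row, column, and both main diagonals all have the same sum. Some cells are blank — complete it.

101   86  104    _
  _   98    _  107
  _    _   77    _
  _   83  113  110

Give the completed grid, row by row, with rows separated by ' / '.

101 86 104 95 / 89 98 92 107 / 116 119 77 74 / 80 83 113 110

Main diagonal is already complete: 101 + 98 + 77 + 110 = 386, so that is the magic constant.
The remaining cell in row 1 is (1,4) = 386 − 291 = 95.
Row 4 must total 386; the given cells sum to 306, so (4,1) = 80.
Using column 2: 86 + 98 + 83 + ? → (3,2) = 386 − 267 = 119.
Column 3: 104 + 77 + 113 + ? = 386, so (2,3) = 92.
Column 4: 95 + 107 + 110 + ? = 386, so (3,4) = 74.
Row 2: 98 + 92 + 107 + ? = 386, so (2,1) = 89.
Row 3: 119 + 77 + 74 + ? = 386, so (3,1) = 116.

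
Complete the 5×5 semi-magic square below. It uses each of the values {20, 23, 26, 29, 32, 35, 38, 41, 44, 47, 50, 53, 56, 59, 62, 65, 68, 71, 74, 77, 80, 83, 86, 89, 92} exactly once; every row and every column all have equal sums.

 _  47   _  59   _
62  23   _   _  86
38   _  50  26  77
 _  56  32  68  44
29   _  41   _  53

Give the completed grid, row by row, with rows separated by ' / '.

71 47 83 59 20 / 62 23 74 35 86 / 38 89 50 26 77 / 80 56 32 68 44 / 29 65 41 92 53

The 25 entries sum to 1400, so each line sums to 1400/5 = 280.
Row 3: 38 + 50 + 26 + 77 + ? = 280, so (3,2) = 89.
Row 4 must total 280; the given cells sum to 200, so (4,1) = 80.
Column 1 must total 280; the given cells sum to 209, so (1,1) = 71.
From column 2, 280 − (47 + 23 + 89 + 56) gives (5,2) = 65.
From column 5, 280 − (86 + 77 + 44 + 53) gives (1,5) = 20.
Row 1 needs 280; the known cells sum to 197, so (1,3) = 83.
Row 5 must total 280; the given cells sum to 188, so (5,4) = 92.
Column 3: 83 + 50 + 32 + 41 + ? = 280, so (2,3) = 74.
The remaining cell in column 4 is (2,4) = 280 − 245 = 35.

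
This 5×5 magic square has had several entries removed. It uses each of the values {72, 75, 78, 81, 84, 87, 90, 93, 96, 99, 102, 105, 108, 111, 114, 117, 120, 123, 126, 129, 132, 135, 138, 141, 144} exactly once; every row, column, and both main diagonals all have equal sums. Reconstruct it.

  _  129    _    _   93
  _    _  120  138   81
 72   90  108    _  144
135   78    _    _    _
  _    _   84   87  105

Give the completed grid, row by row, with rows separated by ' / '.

111 129 132 75 93 / 99 102 120 138 81 / 72 90 108 126 144 / 135 78 96 114 117 / 123 141 84 87 105

The 25 entries sum to 2700, so each line sums to 2700/5 = 540.
Row 3 needs 540; the known cells sum to 414, so (3,4) = 126.
Using column 5: 93 + 81 + 144 + 105 + ? → (4,5) = 540 − 423 = 117.
From anti-diagonal, 540 − (93 + 138 + 108 + 78) gives (5,1) = 123.
Row 5 must total 540; the given cells sum to 399, so (5,2) = 141.
Column 2 must total 540; the given cells sum to 438, so (2,2) = 102.
The remaining cell in row 2 is (2,1) = 540 − 441 = 99.
Column 1 needs 540; the known cells sum to 429, so (1,1) = 111.
Main diagonal: 111 + 102 + 108 + 105 + ? = 540, so (4,4) = 114.
Row 4 must total 540; the given cells sum to 444, so (4,3) = 96.
The remaining cell in column 3 is (1,3) = 540 − 408 = 132.
From column 4, 540 − (138 + 126 + 114 + 87) gives (1,4) = 75.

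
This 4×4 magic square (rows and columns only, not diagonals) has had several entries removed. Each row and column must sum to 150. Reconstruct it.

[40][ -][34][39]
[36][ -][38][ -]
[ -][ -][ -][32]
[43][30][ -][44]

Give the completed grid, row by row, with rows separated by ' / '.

The remaining cell in row 1 is (1,2) = 150 − 113 = 37.
Using row 4: 43 + 30 + 44 + ? → (4,3) = 150 − 117 = 33.
Using column 1: 40 + 36 + 43 + ? → (3,1) = 150 − 119 = 31.
Column 3 must total 150; the given cells sum to 105, so (3,3) = 45.
Column 4 needs 150; the known cells sum to 115, so (2,4) = 35.
Using row 2: 36 + 38 + 35 + ? → (2,2) = 150 − 109 = 41.
Using row 3: 31 + 45 + 32 + ? → (3,2) = 150 − 108 = 42.

40 37 34 39 / 36 41 38 35 / 31 42 45 32 / 43 30 33 44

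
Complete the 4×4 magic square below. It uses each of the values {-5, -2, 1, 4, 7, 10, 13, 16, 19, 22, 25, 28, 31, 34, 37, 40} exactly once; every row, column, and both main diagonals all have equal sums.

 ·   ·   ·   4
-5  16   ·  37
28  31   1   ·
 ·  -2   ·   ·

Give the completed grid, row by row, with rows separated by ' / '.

The 16 entries sum to 280, so each line sums to 280/4 = 70.
From row 2, 70 − (-5 + 16 + 37) gives (2,3) = 22.
The remaining cell in row 3 is (3,4) = 70 − 60 = 10.
Column 2 needs 70; the known cells sum to 45, so (1,2) = 25.
Column 4 needs 70; the known cells sum to 51, so (4,4) = 19.
Using main diagonal: 16 + 1 + 19 + ? → (1,1) = 70 − 36 = 34.
Anti-diagonal: 4 + 22 + 31 + ? = 70, so (4,1) = 13.
Row 1: 34 + 25 + 4 + ? = 70, so (1,3) = 7.
Row 4 needs 70; the known cells sum to 30, so (4,3) = 40.

34 25 7 4 / -5 16 22 37 / 28 31 1 10 / 13 -2 40 19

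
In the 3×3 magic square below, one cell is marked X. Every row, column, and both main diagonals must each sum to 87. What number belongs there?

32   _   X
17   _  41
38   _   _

Row 2 needs 87; the known cells sum to 58, so (2,2) = 29.
Main diagonal needs 87; the known cells sum to 61, so (3,3) = 26.
Anti-diagonal needs 87; the known cells sum to 67, so (1,3) = 20.

20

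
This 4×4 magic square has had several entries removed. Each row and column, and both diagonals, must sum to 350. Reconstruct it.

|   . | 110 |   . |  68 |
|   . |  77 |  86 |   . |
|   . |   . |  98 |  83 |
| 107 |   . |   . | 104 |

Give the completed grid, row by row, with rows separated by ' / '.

Column 4 needs 350; the known cells sum to 255, so (2,4) = 95.
From main diagonal, 350 − (77 + 98 + 104) gives (1,1) = 71.
Anti-diagonal must total 350; the given cells sum to 261, so (3,2) = 89.
The remaining cell in row 1 is (1,3) = 350 − 249 = 101.
Using row 2: 77 + 86 + 95 + ? → (2,1) = 350 − 258 = 92.
From row 3, 350 − (89 + 98 + 83) gives (3,1) = 80.
Using column 2: 110 + 77 + 89 + ? → (4,2) = 350 − 276 = 74.
Column 3 must total 350; the given cells sum to 285, so (4,3) = 65.

71 110 101 68 / 92 77 86 95 / 80 89 98 83 / 107 74 65 104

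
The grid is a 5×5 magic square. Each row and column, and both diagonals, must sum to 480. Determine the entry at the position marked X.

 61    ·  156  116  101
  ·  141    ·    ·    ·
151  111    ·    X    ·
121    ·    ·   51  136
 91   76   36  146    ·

81

The remaining cell in row 1 is (1,2) = 480 − 434 = 46.
From row 5, 480 − (91 + 76 + 36 + 146) gives (5,5) = 131.
From column 1, 480 − (61 + 151 + 121 + 91) gives (2,1) = 56.
Column 2: 46 + 141 + 111 + 76 + ? = 480, so (4,2) = 106.
Using main diagonal: 61 + 141 + 51 + 131 + ? → (3,3) = 480 − 384 = 96.
Anti-diagonal must total 480; the given cells sum to 394, so (2,4) = 86.
From row 4, 480 − (121 + 106 + 51 + 136) gives (4,3) = 66.
Column 3 must total 480; the given cells sum to 354, so (2,3) = 126.
Column 4: 116 + 86 + 51 + 146 + ? = 480, so (3,4) = 81.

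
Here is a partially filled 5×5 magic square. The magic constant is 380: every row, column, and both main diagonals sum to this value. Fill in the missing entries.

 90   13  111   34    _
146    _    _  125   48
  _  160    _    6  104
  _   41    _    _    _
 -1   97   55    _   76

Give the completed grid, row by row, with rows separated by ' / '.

The remaining cell in row 1 is (1,5) = 380 − 248 = 132.
Row 5 needs 380; the known cells sum to 227, so (5,4) = 153.
Using column 2: 13 + 160 + 41 + 97 + ? → (2,2) = 380 − 311 = 69.
Column 4 must total 380; the given cells sum to 318, so (4,4) = 62.
Column 5 must total 380; the given cells sum to 360, so (4,5) = 20.
Using main diagonal: 90 + 69 + 62 + 76 + ? → (3,3) = 380 − 297 = 83.
Using row 2: 146 + 69 + 125 + 48 + ? → (2,3) = 380 − 388 = -8.
Row 3 must total 380; the given cells sum to 353, so (3,1) = 27.
Column 1: 90 + 146 + 27 + (-1) + ? = 380, so (4,1) = 118.
The remaining cell in column 3 is (4,3) = 380 − 241 = 139.

90 13 111 34 132 / 146 69 -8 125 48 / 27 160 83 6 104 / 118 41 139 62 20 / -1 97 55 153 76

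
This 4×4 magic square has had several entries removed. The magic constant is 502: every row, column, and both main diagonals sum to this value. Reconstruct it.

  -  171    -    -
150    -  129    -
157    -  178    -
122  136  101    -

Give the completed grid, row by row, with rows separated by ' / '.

Using row 4: 122 + 136 + 101 + ? → (4,4) = 502 − 359 = 143.
From column 1, 502 − (150 + 157 + 122) gives (1,1) = 73.
The remaining cell in column 3 is (1,3) = 502 − 408 = 94.
Main diagonal: 73 + 178 + 143 + ? = 502, so (2,2) = 108.
Row 1 needs 502; the known cells sum to 338, so (1,4) = 164.
Row 2 must total 502; the given cells sum to 387, so (2,4) = 115.
Column 2: 171 + 108 + 136 + ? = 502, so (3,2) = 87.
From column 4, 502 − (164 + 115 + 143) gives (3,4) = 80.

73 171 94 164 / 150 108 129 115 / 157 87 178 80 / 122 136 101 143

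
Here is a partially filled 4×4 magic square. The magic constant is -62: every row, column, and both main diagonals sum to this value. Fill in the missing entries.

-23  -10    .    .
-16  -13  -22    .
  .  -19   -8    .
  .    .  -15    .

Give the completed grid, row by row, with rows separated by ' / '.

Using row 2: -16 + (-13) + (-22) + ? → (2,4) = -62 − (-51) = -11.
Column 2: -10 + (-13) + (-19) + ? = -62, so (4,2) = -20.
From column 3, -62 − (-22 + (-8) + (-15)) gives (1,3) = -17.
From main diagonal, -62 − (-23 + (-13) + (-8)) gives (4,4) = -18.
Row 1 must total -62; the given cells sum to -50, so (1,4) = -12.
Using row 4: -20 + (-15) + (-18) + ? → (4,1) = -62 − (-53) = -9.
Column 1 must total -62; the given cells sum to -48, so (3,1) = -14.
From column 4, -62 − (-12 + (-11) + (-18)) gives (3,4) = -21.

-23 -10 -17 -12 / -16 -13 -22 -11 / -14 -19 -8 -21 / -9 -20 -15 -18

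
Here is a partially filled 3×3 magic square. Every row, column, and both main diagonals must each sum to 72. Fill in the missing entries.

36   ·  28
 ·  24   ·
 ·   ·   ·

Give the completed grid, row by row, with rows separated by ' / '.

Row 1: 36 + 28 + ? = 72, so (1,2) = 8.
Using column 2: 8 + 24 + ? → (3,2) = 72 − 32 = 40.
Main diagonal: 36 + 24 + ? = 72, so (3,3) = 12.
From anti-diagonal, 72 − (28 + 24) gives (3,1) = 20.
Column 1 must total 72; the given cells sum to 56, so (2,1) = 16.
Column 3: 28 + 12 + ? = 72, so (2,3) = 32.

36 8 28 / 16 24 32 / 20 40 12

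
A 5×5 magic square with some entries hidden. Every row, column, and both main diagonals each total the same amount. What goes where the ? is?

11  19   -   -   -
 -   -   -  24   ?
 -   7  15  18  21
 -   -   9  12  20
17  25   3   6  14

2

Row 5 is complete and sums to 65; that is the magic constant.
Row 3 needs 65; the known cells sum to 61, so (3,1) = 4.
From column 4, 65 − (24 + 18 + 12 + 6) gives (1,4) = 5.
Main diagonal must total 65; the given cells sum to 52, so (2,2) = 13.
Using column 2: 19 + 13 + 7 + 25 + ? → (4,2) = 65 − 64 = 1.
Anti-diagonal must total 65; the given cells sum to 57, so (1,5) = 8.
From row 1, 65 − (11 + 19 + 5 + 8) gives (1,3) = 22.
The remaining cell in row 4 is (4,1) = 65 − 42 = 23.
Column 1 needs 65; the known cells sum to 55, so (2,1) = 10.
Using column 3: 22 + 15 + 9 + 3 + ? → (2,3) = 65 − 49 = 16.
The remaining cell in column 5 is (2,5) = 65 − 63 = 2.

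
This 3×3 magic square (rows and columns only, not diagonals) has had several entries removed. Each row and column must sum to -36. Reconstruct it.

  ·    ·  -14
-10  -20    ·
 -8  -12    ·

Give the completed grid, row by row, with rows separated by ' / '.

-18 -4 -14 / -10 -20 -6 / -8 -12 -16

Using row 2: -10 + (-20) + ? → (2,3) = -36 − (-30) = -6.
Using row 3: -8 + (-12) + ? → (3,3) = -36 − (-20) = -16.
Using column 1: -10 + (-8) + ? → (1,1) = -36 − (-18) = -18.
The remaining cell in column 2 is (1,2) = -36 − (-32) = -4.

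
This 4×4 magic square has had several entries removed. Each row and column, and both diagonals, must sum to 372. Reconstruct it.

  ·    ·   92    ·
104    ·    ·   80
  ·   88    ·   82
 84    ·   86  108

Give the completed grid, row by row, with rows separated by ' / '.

Row 4 must total 372; the given cells sum to 278, so (4,2) = 94.
Column 4: 80 + 82 + 108 + ? = 372, so (1,4) = 102.
The remaining cell in anti-diagonal is (2,3) = 372 − 274 = 98.
Row 2 needs 372; the known cells sum to 282, so (2,2) = 90.
From column 2, 372 − (90 + 88 + 94) gives (1,2) = 100.
The remaining cell in column 3 is (3,3) = 372 − 276 = 96.
Using main diagonal: 90 + 96 + 108 + ? → (1,1) = 372 − 294 = 78.
The remaining cell in row 3 is (3,1) = 372 − 266 = 106.

78 100 92 102 / 104 90 98 80 / 106 88 96 82 / 84 94 86 108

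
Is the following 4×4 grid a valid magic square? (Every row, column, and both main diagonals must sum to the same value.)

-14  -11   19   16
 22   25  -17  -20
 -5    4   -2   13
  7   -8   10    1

Yes

Row 1: -14 + (-11) + 19 + 16 = 10.
Row 2: 22 + 25 + (-17) + (-20) = 10.
Row 3: -5 + 4 + (-2) + 13 = 10.
Row 4: 7 + (-8) + 10 + 1 = 10.
Column 1: -14 + 22 + (-5) + 7 = 10.
Column 2: -11 + 25 + 4 + (-8) = 10.
Column 3: 19 + (-17) + (-2) + 10 = 10.
Column 4: 16 + (-20) + 13 + 1 = 10.
Main diagonal: -14 + 25 + (-2) + 1 = 10.
Anti-diagonal: 16 + (-17) + 4 + 7 = 10.
All lines sum to 10.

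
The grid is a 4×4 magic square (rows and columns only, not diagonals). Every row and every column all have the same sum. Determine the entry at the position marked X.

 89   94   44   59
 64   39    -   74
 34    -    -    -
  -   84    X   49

54

Row 1 is complete and sums to 286; that is the magic constant.
Row 2 must total 286; the given cells sum to 177, so (2,3) = 109.
Column 1: 89 + 64 + 34 + ? = 286, so (4,1) = 99.
The remaining cell in column 2 is (3,2) = 286 − 217 = 69.
Using column 4: 59 + 74 + 49 + ? → (3,4) = 286 − 182 = 104.
The remaining cell in row 3 is (3,3) = 286 − 207 = 79.
Row 4: 99 + 84 + 49 + ? = 286, so (4,3) = 54.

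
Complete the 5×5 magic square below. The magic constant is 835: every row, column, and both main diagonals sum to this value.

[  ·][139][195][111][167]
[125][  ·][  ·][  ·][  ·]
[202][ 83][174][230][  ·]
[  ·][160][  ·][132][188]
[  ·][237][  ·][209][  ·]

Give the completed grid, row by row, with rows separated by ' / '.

Row 1 must total 835; the given cells sum to 612, so (1,1) = 223.
Using row 3: 202 + 83 + 174 + 230 + ? → (3,5) = 835 − 689 = 146.
Using column 2: 139 + 83 + 160 + 237 + ? → (2,2) = 835 − 619 = 216.
Column 4 needs 835; the known cells sum to 682, so (2,4) = 153.
The remaining cell in main diagonal is (5,5) = 835 − 745 = 90.
Anti-diagonal must total 835; the given cells sum to 654, so (5,1) = 181.
Using row 5: 181 + 237 + 209 + 90 + ? → (5,3) = 835 − 717 = 118.
Column 1 needs 835; the known cells sum to 731, so (4,1) = 104.
Using column 5: 167 + 146 + 188 + 90 + ? → (2,5) = 835 − 591 = 244.
Row 2 needs 835; the known cells sum to 738, so (2,3) = 97.
From row 4, 835 − (104 + 160 + 132 + 188) gives (4,3) = 251.

223 139 195 111 167 / 125 216 97 153 244 / 202 83 174 230 146 / 104 160 251 132 188 / 181 237 118 209 90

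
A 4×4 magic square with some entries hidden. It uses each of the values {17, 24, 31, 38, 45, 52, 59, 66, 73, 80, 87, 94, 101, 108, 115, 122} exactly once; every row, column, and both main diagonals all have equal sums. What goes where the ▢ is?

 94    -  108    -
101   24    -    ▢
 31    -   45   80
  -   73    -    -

The 16 entries sum to 1112, so each line sums to 1112/4 = 278.
Row 3 must total 278; the given cells sum to 156, so (3,2) = 122.
Column 1 must total 278; the given cells sum to 226, so (4,1) = 52.
The remaining cell in column 2 is (1,2) = 278 − 219 = 59.
Using main diagonal: 94 + 24 + 45 + ? → (4,4) = 278 − 163 = 115.
Row 1 needs 278; the known cells sum to 261, so (1,4) = 17.
Row 4: 52 + 73 + 115 + ? = 278, so (4,3) = 38.
Using column 3: 108 + 45 + 38 + ? → (2,3) = 278 − 191 = 87.
Column 4 needs 278; the known cells sum to 212, so (2,4) = 66.

66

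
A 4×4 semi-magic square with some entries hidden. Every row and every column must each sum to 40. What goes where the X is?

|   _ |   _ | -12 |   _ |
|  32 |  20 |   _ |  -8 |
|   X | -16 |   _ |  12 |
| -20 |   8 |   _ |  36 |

4

Row 2: 32 + 20 + (-8) + ? = 40, so (2,3) = -4.
From row 4, 40 − (-20 + 8 + 36) gives (4,3) = 16.
Column 2: 20 + (-16) + 8 + ? = 40, so (1,2) = 28.
Column 3 needs 40; the known cells sum to 0, so (3,3) = 40.
Using column 4: -8 + 12 + 36 + ? → (1,4) = 40 − 40 = 0.
Row 1 must total 40; the given cells sum to 16, so (1,1) = 24.
Row 3: -16 + 40 + 12 + ? = 40, so (3,1) = 4.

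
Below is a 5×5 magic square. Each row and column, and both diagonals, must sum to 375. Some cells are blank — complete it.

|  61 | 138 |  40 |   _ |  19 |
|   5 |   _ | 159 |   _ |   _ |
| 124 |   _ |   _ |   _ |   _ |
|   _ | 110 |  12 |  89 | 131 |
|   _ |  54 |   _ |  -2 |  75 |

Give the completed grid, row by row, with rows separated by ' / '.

The remaining cell in row 1 is (1,4) = 375 − 258 = 117.
Row 4: 110 + 12 + 89 + 131 + ? = 375, so (4,1) = 33.
Using column 1: 61 + 5 + 124 + 33 + ? → (5,1) = 375 − 223 = 152.
Row 5 needs 375; the known cells sum to 279, so (5,3) = 96.
Column 3 needs 375; the known cells sum to 307, so (3,3) = 68.
Main diagonal needs 375; the known cells sum to 293, so (2,2) = 82.
Using anti-diagonal: 19 + 68 + 110 + 152 + ? → (2,4) = 375 − 349 = 26.
Using row 2: 5 + 82 + 159 + 26 + ? → (2,5) = 375 − 272 = 103.
Column 2: 138 + 82 + 110 + 54 + ? = 375, so (3,2) = -9.
Column 4 must total 375; the given cells sum to 230, so (3,4) = 145.
Column 5 must total 375; the given cells sum to 328, so (3,5) = 47.

61 138 40 117 19 / 5 82 159 26 103 / 124 -9 68 145 47 / 33 110 12 89 131 / 152 54 96 -2 75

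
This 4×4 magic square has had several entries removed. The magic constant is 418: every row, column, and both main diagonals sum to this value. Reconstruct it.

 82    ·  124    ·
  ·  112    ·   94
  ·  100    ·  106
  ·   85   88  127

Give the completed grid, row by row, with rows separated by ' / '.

82 121 124 91 / 103 112 109 94 / 115 100 97 106 / 118 85 88 127

Row 4 must total 418; the given cells sum to 300, so (4,1) = 118.
From column 2, 418 − (112 + 100 + 85) gives (1,2) = 121.
Column 4 must total 418; the given cells sum to 327, so (1,4) = 91.
The remaining cell in main diagonal is (3,3) = 418 − 321 = 97.
Anti-diagonal needs 418; the known cells sum to 309, so (2,3) = 109.
The remaining cell in row 2 is (2,1) = 418 − 315 = 103.
Row 3: 100 + 97 + 106 + ? = 418, so (3,1) = 115.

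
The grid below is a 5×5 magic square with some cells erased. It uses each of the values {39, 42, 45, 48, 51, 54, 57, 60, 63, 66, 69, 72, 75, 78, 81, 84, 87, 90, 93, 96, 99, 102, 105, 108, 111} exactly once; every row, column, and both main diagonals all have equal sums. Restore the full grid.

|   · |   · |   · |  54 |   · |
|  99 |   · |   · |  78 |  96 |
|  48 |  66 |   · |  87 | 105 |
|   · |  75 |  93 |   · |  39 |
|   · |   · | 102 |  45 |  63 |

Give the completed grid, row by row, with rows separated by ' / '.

90 108 51 54 72 / 99 42 60 78 96 / 48 66 69 87 105 / 57 75 93 111 39 / 81 84 102 45 63

The 25 entries sum to 1875, so each line sums to 1875/5 = 375.
Row 3 must total 375; the given cells sum to 306, so (3,3) = 69.
The remaining cell in column 4 is (4,4) = 375 − 264 = 111.
Column 5 needs 375; the known cells sum to 303, so (1,5) = 72.
Anti-diagonal needs 375; the known cells sum to 294, so (5,1) = 81.
Row 4 must total 375; the given cells sum to 318, so (4,1) = 57.
Using row 5: 81 + 102 + 45 + 63 + ? → (5,2) = 375 − 291 = 84.
Column 1 must total 375; the given cells sum to 285, so (1,1) = 90.
From main diagonal, 375 − (90 + 69 + 111 + 63) gives (2,2) = 42.
Using row 2: 99 + 42 + 78 + 96 + ? → (2,3) = 375 − 315 = 60.
Column 2 needs 375; the known cells sum to 267, so (1,2) = 108.
Column 3 needs 375; the known cells sum to 324, so (1,3) = 51.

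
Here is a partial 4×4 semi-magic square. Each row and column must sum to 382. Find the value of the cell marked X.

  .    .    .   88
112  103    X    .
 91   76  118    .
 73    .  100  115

85

From row 3, 382 − (91 + 76 + 118) gives (3,4) = 97.
Using row 4: 73 + 100 + 115 + ? → (4,2) = 382 − 288 = 94.
The remaining cell in column 1 is (1,1) = 382 − 276 = 106.
Using column 2: 103 + 76 + 94 + ? → (1,2) = 382 − 273 = 109.
Column 4 needs 382; the known cells sum to 300, so (2,4) = 82.
Row 1 must total 382; the given cells sum to 303, so (1,3) = 79.
The remaining cell in row 2 is (2,3) = 382 − 297 = 85.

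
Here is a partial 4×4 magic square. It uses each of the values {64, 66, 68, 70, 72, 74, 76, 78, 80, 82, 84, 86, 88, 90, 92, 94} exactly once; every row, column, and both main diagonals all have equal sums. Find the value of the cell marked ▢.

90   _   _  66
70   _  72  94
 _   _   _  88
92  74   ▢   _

The 16 entries sum to 1264, so each line sums to 1264/4 = 316.
The remaining cell in row 2 is (2,2) = 316 − 236 = 80.
Column 1 needs 316; the known cells sum to 252, so (3,1) = 64.
From column 4, 316 − (66 + 94 + 88) gives (4,4) = 68.
Using main diagonal: 90 + 80 + 68 + ? → (3,3) = 316 − 238 = 78.
Using anti-diagonal: 66 + 72 + 92 + ? → (3,2) = 316 − 230 = 86.
From row 4, 316 − (92 + 74 + 68) gives (4,3) = 82.

82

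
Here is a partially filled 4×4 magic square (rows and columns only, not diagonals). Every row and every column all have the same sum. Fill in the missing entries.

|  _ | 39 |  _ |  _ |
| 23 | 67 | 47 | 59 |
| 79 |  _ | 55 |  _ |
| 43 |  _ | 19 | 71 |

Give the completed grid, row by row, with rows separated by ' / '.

51 39 75 31 / 23 67 47 59 / 79 27 55 35 / 43 63 19 71

Row 2 is already complete: 23 + 67 + 47 + 59 = 196, so that is the magic constant.
Row 4 must total 196; the given cells sum to 133, so (4,2) = 63.
Column 1 must total 196; the given cells sum to 145, so (1,1) = 51.
The remaining cell in column 2 is (3,2) = 196 − 169 = 27.
From column 3, 196 − (47 + 55 + 19) gives (1,3) = 75.
Row 1 needs 196; the known cells sum to 165, so (1,4) = 31.
Row 3: 79 + 27 + 55 + ? = 196, so (3,4) = 35.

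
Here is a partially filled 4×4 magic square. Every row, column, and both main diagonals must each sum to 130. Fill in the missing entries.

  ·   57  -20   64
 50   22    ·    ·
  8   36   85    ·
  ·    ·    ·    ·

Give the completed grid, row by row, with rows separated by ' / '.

29 57 -20 64 / 50 22 -13 71 / 8 36 85 1 / 43 15 78 -6

Row 1: 57 + (-20) + 64 + ? = 130, so (1,1) = 29.
Row 3 must total 130; the given cells sum to 129, so (3,4) = 1.
The remaining cell in column 1 is (4,1) = 130 − 87 = 43.
Column 2 must total 130; the given cells sum to 115, so (4,2) = 15.
The remaining cell in main diagonal is (4,4) = 130 − 136 = -6.
Using anti-diagonal: 64 + 36 + 43 + ? → (2,3) = 130 − 143 = -13.
The remaining cell in row 2 is (2,4) = 130 − 59 = 71.
From row 4, 130 − (43 + 15 + (-6)) gives (4,3) = 78.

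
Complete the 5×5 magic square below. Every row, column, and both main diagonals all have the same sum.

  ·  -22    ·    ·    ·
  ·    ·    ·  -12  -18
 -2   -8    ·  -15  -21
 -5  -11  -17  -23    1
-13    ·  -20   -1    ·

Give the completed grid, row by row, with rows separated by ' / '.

-16 -22 -3 -4 -10 / -19 0 -6 -12 -18 / -2 -8 -9 -15 -21 / -5 -11 -17 -23 1 / -13 -14 -20 -1 -7

Row 4 is already complete: -5 + -11 + -17 + -23 + 1 = -55, so that is the magic constant.
Using row 3: -2 + (-8) + (-15) + (-21) + ? → (3,3) = -55 − (-46) = -9.
Using column 4: -12 + (-15) + (-23) + (-1) + ? → (1,4) = -55 − (-51) = -4.
Anti-diagonal must total -55; the given cells sum to -45, so (1,5) = -10.
Column 5: -10 + (-18) + (-21) + 1 + ? = -55, so (5,5) = -7.
The remaining cell in row 5 is (5,2) = -55 − (-41) = -14.
The remaining cell in column 2 is (2,2) = -55 − (-55) = 0.
Main diagonal must total -55; the given cells sum to -39, so (1,1) = -16.
The remaining cell in row 1 is (1,3) = -55 − (-52) = -3.
Column 1 needs -55; the known cells sum to -36, so (2,1) = -19.
Column 3: -3 + (-9) + (-17) + (-20) + ? = -55, so (2,3) = -6.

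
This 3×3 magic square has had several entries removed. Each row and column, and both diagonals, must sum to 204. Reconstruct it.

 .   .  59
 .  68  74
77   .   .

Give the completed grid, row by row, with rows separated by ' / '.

65 80 59 / 62 68 74 / 77 56 71

Using row 2: 68 + 74 + ? → (2,1) = 204 − 142 = 62.
Using column 1: 62 + 77 + ? → (1,1) = 204 − 139 = 65.
From column 3, 204 − (59 + 74) gives (3,3) = 71.
Row 1 needs 204; the known cells sum to 124, so (1,2) = 80.
The remaining cell in row 3 is (3,2) = 204 − 148 = 56.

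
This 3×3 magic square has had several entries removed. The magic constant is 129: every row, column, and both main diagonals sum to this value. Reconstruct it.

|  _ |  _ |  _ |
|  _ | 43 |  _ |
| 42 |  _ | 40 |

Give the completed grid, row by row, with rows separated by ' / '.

46 39 44 / 41 43 45 / 42 47 40

Using row 3: 42 + 40 + ? → (3,2) = 129 − 82 = 47.
The remaining cell in column 2 is (1,2) = 129 − 90 = 39.
Main diagonal needs 129; the known cells sum to 83, so (1,1) = 46.
Anti-diagonal needs 129; the known cells sum to 85, so (1,3) = 44.
The remaining cell in column 1 is (2,1) = 129 − 88 = 41.
The remaining cell in column 3 is (2,3) = 129 − 84 = 45.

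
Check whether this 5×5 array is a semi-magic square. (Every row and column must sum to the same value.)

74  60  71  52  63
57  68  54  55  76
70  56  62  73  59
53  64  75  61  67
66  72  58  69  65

No — row 5 sums to 330 but column 2 sums to 320.

Row 1: 74 + 60 + 71 + 52 + 63 = 320.
Row 2: 57 + 68 + 54 + 55 + 76 = 310.
Row 3: 70 + 56 + 62 + 73 + 59 = 320.
Row 4: 53 + 64 + 75 + 61 + 67 = 320.
Row 5: 66 + 72 + 58 + 69 + 65 = 330.
Column 1: 74 + 57 + 70 + 53 + 66 = 320.
Column 2: 60 + 68 + 56 + 64 + 72 = 320.
Column 3: 71 + 54 + 62 + 75 + 58 = 320.
Column 4: 52 + 55 + 73 + 61 + 69 = 310.
Column 5: 63 + 76 + 59 + 67 + 65 = 330.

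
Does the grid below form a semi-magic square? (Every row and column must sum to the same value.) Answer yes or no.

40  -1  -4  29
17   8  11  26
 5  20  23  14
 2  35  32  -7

No — column 1 sums to 64 but row 2 sums to 62.

Row 1: 40 + (-1) + (-4) + 29 = 64.
Row 2: 17 + 8 + 11 + 26 = 62.
Row 3: 5 + 20 + 23 + 14 = 62.
Row 4: 2 + 35 + 32 + (-7) = 62.
Column 1: 40 + 17 + 5 + 2 = 64.
Column 2: -1 + 8 + 20 + 35 = 62.
Column 3: -4 + 11 + 23 + 32 = 62.
Column 4: 29 + 26 + 14 + (-7) = 62.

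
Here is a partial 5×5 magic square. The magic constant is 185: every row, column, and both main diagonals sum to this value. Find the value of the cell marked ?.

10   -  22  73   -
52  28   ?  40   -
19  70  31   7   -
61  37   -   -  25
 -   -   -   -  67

64

The remaining cell in row 3 is (3,5) = 185 − 127 = 58.
From column 1, 185 − (10 + 52 + 19 + 61) gives (5,1) = 43.
Using main diagonal: 10 + 28 + 31 + 67 + ? → (4,4) = 185 − 136 = 49.
Anti-diagonal: 40 + 31 + 37 + 43 + ? = 185, so (1,5) = 34.
The remaining cell in row 1 is (1,2) = 185 − 139 = 46.
Row 4 needs 185; the known cells sum to 172, so (4,3) = 13.
The remaining cell in column 2 is (5,2) = 185 − 181 = 4.
Column 4 must total 185; the given cells sum to 169, so (5,4) = 16.
Column 5 must total 185; the given cells sum to 184, so (2,5) = 1.
From row 2, 185 − (52 + 28 + 40 + 1) gives (2,3) = 64.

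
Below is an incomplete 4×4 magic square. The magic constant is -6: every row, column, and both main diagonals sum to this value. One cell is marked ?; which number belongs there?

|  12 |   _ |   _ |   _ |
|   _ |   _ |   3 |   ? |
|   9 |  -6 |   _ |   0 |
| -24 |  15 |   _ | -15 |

-12

Row 3 must total -6; the given cells sum to 3, so (3,3) = -9.
Row 4 needs -6; the known cells sum to -24, so (4,3) = 18.
Column 1: 12 + 9 + (-24) + ? = -6, so (2,1) = -3.
Using column 3: 3 + (-9) + 18 + ? → (1,3) = -6 − 12 = -18.
From main diagonal, -6 − (12 + (-9) + (-15)) gives (2,2) = 6.
Using anti-diagonal: 3 + (-6) + (-24) + ? → (1,4) = -6 − (-27) = 21.
Row 1 must total -6; the given cells sum to 15, so (1,2) = -21.
Row 2: -3 + 6 + 3 + ? = -6, so (2,4) = -12.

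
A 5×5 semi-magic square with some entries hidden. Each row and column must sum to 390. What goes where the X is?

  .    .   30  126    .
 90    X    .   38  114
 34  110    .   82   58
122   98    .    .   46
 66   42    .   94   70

Row 3 must total 390; the given cells sum to 284, so (3,3) = 106.
Row 5 needs 390; the known cells sum to 272, so (5,3) = 118.
Using column 1: 90 + 34 + 122 + 66 + ? → (1,1) = 390 − 312 = 78.
The remaining cell in column 4 is (4,4) = 390 − 340 = 50.
The remaining cell in column 5 is (1,5) = 390 − 288 = 102.
Row 1 needs 390; the known cells sum to 336, so (1,2) = 54.
Row 4: 122 + 98 + 50 + 46 + ? = 390, so (4,3) = 74.
Column 2 needs 390; the known cells sum to 304, so (2,2) = 86.

86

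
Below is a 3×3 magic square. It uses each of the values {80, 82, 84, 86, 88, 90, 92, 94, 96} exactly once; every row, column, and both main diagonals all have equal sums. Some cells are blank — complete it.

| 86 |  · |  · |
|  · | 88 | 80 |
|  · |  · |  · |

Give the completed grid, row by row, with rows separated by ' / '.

86 84 94 / 96 88 80 / 82 92 90

The 9 entries sum to 792, so each line sums to 792/3 = 264.
Using row 2: 88 + 80 + ? → (2,1) = 264 − 168 = 96.
Column 1: 86 + 96 + ? = 264, so (3,1) = 82.
Main diagonal needs 264; the known cells sum to 174, so (3,3) = 90.
The remaining cell in anti-diagonal is (1,3) = 264 − 170 = 94.
Row 1: 86 + 94 + ? = 264, so (1,2) = 84.
Using row 3: 82 + 90 + ? → (3,2) = 264 − 172 = 92.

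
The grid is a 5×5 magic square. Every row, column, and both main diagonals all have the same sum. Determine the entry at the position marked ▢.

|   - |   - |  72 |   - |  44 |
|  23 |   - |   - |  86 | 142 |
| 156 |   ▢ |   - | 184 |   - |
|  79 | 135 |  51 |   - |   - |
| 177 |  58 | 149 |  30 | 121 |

37

Row 5 is complete and sums to 535; that is the magic constant.
Using column 1: 23 + 156 + 79 + 177 + ? → (1,1) = 535 − 435 = 100.
From anti-diagonal, 535 − (44 + 86 + 135 + 177) gives (3,3) = 93.
Column 3: 72 + 93 + 51 + 149 + ? = 535, so (2,3) = 170.
Row 2 must total 535; the given cells sum to 421, so (2,2) = 114.
Using main diagonal: 100 + 114 + 93 + 121 + ? → (4,4) = 535 − 428 = 107.
Row 4 must total 535; the given cells sum to 372, so (4,5) = 163.
Column 4: 86 + 184 + 107 + 30 + ? = 535, so (1,4) = 128.
Using column 5: 44 + 142 + 163 + 121 + ? → (3,5) = 535 − 470 = 65.
Row 1 must total 535; the given cells sum to 344, so (1,2) = 191.
Using row 3: 156 + 93 + 184 + 65 + ? → (3,2) = 535 − 498 = 37.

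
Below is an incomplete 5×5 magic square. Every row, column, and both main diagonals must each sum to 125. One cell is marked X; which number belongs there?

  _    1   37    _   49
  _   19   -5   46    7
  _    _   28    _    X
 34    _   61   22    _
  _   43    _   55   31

40

Row 2 needs 125; the known cells sum to 67, so (2,1) = 58.
Column 3 must total 125; the given cells sum to 121, so (5,3) = 4.
Main diagonal needs 125; the known cells sum to 100, so (1,1) = 25.
The remaining cell in row 1 is (1,4) = 125 − 112 = 13.
Row 5 needs 125; the known cells sum to 133, so (5,1) = -8.
Column 1: 25 + 58 + 34 + (-8) + ? = 125, so (3,1) = 16.
Using column 4: 13 + 46 + 22 + 55 + ? → (3,4) = 125 − 136 = -11.
From anti-diagonal, 125 − (49 + 46 + 28 + (-8)) gives (4,2) = 10.
The remaining cell in row 4 is (4,5) = 125 − 127 = -2.
Column 2: 1 + 19 + 10 + 43 + ? = 125, so (3,2) = 52.
Column 5 needs 125; the known cells sum to 85, so (3,5) = 40.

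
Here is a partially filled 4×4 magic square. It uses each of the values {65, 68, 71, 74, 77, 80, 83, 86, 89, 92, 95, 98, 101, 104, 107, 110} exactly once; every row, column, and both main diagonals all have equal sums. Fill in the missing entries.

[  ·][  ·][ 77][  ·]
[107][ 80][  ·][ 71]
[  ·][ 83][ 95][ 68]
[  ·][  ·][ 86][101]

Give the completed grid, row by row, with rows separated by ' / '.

74 89 77 110 / 107 80 92 71 / 104 83 95 68 / 65 98 86 101

The 16 entries sum to 1400, so each line sums to 1400/4 = 350.
Row 2 needs 350; the known cells sum to 258, so (2,3) = 92.
The remaining cell in row 3 is (3,1) = 350 − 246 = 104.
The remaining cell in column 4 is (1,4) = 350 − 240 = 110.
Main diagonal: 80 + 95 + 101 + ? = 350, so (1,1) = 74.
From anti-diagonal, 350 − (110 + 92 + 83) gives (4,1) = 65.
From row 1, 350 − (74 + 77 + 110) gives (1,2) = 89.
The remaining cell in row 4 is (4,2) = 350 − 252 = 98.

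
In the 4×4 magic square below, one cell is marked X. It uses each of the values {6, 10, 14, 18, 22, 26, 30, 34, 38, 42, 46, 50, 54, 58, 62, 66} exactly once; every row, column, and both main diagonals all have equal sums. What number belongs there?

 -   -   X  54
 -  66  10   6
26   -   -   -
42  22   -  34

58

The 16 entries sum to 576, so each line sums to 576/4 = 144.
Row 2 needs 144; the known cells sum to 82, so (2,1) = 62.
Using row 4: 42 + 22 + 34 + ? → (4,3) = 144 − 98 = 46.
Column 1 must total 144; the given cells sum to 130, so (1,1) = 14.
Column 4: 54 + 6 + 34 + ? = 144, so (3,4) = 50.
Main diagonal needs 144; the known cells sum to 114, so (3,3) = 30.
Using anti-diagonal: 54 + 10 + 42 + ? → (3,2) = 144 − 106 = 38.
Using column 2: 66 + 38 + 22 + ? → (1,2) = 144 − 126 = 18.
Column 3 must total 144; the given cells sum to 86, so (1,3) = 58.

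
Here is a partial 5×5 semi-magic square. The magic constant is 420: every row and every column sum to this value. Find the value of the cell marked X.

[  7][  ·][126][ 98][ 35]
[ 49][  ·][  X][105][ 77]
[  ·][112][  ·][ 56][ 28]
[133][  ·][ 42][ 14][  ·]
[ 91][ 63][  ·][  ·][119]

168

Using row 1: 7 + 126 + 98 + 35 + ? → (1,2) = 420 − 266 = 154.
Column 1: 7 + 49 + 133 + 91 + ? = 420, so (3,1) = 140.
The remaining cell in column 4 is (5,4) = 420 − 273 = 147.
Column 5 must total 420; the given cells sum to 259, so (4,5) = 161.
Using row 3: 140 + 112 + 56 + 28 + ? → (3,3) = 420 − 336 = 84.
The remaining cell in row 4 is (4,2) = 420 − 350 = 70.
The remaining cell in row 5 is (5,3) = 420 − 420 = 0.
From column 2, 420 − (154 + 112 + 70 + 63) gives (2,2) = 21.
The remaining cell in column 3 is (2,3) = 420 − 252 = 168.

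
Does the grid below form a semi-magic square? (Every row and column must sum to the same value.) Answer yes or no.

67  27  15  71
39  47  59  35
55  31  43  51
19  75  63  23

Yes

Row 1: 67 + 27 + 15 + 71 = 180.
Row 2: 39 + 47 + 59 + 35 = 180.
Row 3: 55 + 31 + 43 + 51 = 180.
Row 4: 19 + 75 + 63 + 23 = 180.
Column 1: 67 + 39 + 55 + 19 = 180.
Column 2: 27 + 47 + 31 + 75 = 180.
Column 3: 15 + 59 + 43 + 63 = 180.
Column 4: 71 + 35 + 51 + 23 = 180.
All lines sum to 180.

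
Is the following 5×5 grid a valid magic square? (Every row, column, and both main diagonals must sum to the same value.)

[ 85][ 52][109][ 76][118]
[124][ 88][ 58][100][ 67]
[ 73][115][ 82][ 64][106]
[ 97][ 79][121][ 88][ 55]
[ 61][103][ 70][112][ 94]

No — column 2 sums to 437 but row 3 sums to 440.

Row 1: 85 + 52 + 109 + 76 + 118 = 440.
Row 2: 124 + 88 + 58 + 100 + 67 = 437.
Row 3: 73 + 115 + 82 + 64 + 106 = 440.
Row 4: 97 + 79 + 121 + 88 + 55 = 440.
Row 5: 61 + 103 + 70 + 112 + 94 = 440.
Column 1: 85 + 124 + 73 + 97 + 61 = 440.
Column 2: 52 + 88 + 115 + 79 + 103 = 437.
Column 3: 109 + 58 + 82 + 121 + 70 = 440.
Column 4: 76 + 100 + 64 + 88 + 112 = 440.
Column 5: 118 + 67 + 106 + 55 + 94 = 440.
Main diagonal: 85 + 88 + 82 + 88 + 94 = 437.
Anti-diagonal: 118 + 100 + 82 + 79 + 61 = 440.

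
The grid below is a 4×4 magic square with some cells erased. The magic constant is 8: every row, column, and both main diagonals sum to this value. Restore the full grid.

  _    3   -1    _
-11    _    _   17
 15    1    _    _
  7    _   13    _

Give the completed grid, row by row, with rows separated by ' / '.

From column 1, 8 − (-11 + 15 + 7) gives (1,1) = -3.
The remaining cell in row 1 is (1,4) = 8 − (-1) = 9.
From anti-diagonal, 8 − (9 + 1 + 7) gives (2,3) = -9.
Row 2 needs 8; the known cells sum to -3, so (2,2) = 11.
Using column 2: 3 + 11 + 1 + ? → (4,2) = 8 − 15 = -7.
Column 3: -1 + (-9) + 13 + ? = 8, so (3,3) = 5.
Main diagonal must total 8; the given cells sum to 13, so (4,4) = -5.
Row 3 needs 8; the known cells sum to 21, so (3,4) = -13.

-3 3 -1 9 / -11 11 -9 17 / 15 1 5 -13 / 7 -7 13 -5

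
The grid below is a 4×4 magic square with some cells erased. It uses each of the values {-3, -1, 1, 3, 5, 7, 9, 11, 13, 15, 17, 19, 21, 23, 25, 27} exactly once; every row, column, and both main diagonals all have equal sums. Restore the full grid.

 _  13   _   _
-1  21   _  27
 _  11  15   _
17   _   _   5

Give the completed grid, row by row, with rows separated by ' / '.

7 13 9 19 / -1 21 1 27 / 25 11 15 -3 / 17 3 23 5

The 16 entries sum to 192, so each line sums to 192/4 = 48.
Row 2: -1 + 21 + 27 + ? = 48, so (2,3) = 1.
Using column 2: 13 + 21 + 11 + ? → (4,2) = 48 − 45 = 3.
From main diagonal, 48 − (21 + 15 + 5) gives (1,1) = 7.
Anti-diagonal must total 48; the given cells sum to 29, so (1,4) = 19.
The remaining cell in row 1 is (1,3) = 48 − 39 = 9.
Using row 4: 17 + 3 + 5 + ? → (4,3) = 48 − 25 = 23.
Column 1 needs 48; the known cells sum to 23, so (3,1) = 25.
The remaining cell in column 4 is (3,4) = 48 − 51 = -3.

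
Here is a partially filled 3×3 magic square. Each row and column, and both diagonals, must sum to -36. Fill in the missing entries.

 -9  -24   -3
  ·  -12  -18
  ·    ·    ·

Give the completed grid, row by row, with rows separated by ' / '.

Row 2 needs -36; the known cells sum to -30, so (2,1) = -6.
Using column 1: -9 + (-6) + ? → (3,1) = -36 − (-15) = -21.
The remaining cell in column 2 is (3,2) = -36 − (-36) = 0.
The remaining cell in column 3 is (3,3) = -36 − (-21) = -15.

-9 -24 -3 / -6 -12 -18 / -21 0 -15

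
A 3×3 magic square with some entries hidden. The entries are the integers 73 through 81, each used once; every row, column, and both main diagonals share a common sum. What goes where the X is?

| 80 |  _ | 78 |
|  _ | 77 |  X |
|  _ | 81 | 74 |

79

The entries are 73 through 81, which sum to 693, so each line sums to 693/3 = 231.
Row 1 needs 231; the known cells sum to 158, so (1,2) = 73.
Row 3 must total 231; the given cells sum to 155, so (3,1) = 76.
Column 1 needs 231; the known cells sum to 156, so (2,1) = 75.
From column 3, 231 − (78 + 74) gives (2,3) = 79.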